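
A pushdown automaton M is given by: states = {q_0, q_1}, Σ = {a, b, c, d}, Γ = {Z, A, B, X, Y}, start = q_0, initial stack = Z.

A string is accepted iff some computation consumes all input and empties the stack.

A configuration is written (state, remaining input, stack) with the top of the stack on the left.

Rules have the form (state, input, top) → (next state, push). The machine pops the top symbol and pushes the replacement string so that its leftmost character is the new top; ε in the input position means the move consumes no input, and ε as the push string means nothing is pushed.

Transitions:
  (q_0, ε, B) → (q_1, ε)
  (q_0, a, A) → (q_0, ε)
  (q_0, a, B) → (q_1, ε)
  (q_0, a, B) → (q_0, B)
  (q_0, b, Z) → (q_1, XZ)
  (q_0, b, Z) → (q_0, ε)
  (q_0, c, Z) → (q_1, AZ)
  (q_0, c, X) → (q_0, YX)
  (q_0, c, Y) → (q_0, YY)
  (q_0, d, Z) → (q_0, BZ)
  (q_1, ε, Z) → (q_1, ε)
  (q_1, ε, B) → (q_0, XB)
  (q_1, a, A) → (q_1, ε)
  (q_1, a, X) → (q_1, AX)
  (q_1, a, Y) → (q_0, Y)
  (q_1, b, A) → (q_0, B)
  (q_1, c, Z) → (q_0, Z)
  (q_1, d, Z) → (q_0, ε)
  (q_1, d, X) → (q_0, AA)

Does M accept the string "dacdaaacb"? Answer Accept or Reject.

One accepting computation: (q_0, dacdaaacb, Z) ⊢ (q_0, acdaaacb, BZ) ⊢ (q_1, cdaaacb, Z) ⊢ (q_0, daaacb, Z) ⊢ (q_0, aaacb, BZ) ⊢ (q_0, aacb, BZ) ⊢ (q_0, acb, BZ) ⊢ (q_1, cb, Z) ⊢ (q_0, b, Z) ⊢ (q_0, ε, ε)
All input consumed and the stack is empty.

Accept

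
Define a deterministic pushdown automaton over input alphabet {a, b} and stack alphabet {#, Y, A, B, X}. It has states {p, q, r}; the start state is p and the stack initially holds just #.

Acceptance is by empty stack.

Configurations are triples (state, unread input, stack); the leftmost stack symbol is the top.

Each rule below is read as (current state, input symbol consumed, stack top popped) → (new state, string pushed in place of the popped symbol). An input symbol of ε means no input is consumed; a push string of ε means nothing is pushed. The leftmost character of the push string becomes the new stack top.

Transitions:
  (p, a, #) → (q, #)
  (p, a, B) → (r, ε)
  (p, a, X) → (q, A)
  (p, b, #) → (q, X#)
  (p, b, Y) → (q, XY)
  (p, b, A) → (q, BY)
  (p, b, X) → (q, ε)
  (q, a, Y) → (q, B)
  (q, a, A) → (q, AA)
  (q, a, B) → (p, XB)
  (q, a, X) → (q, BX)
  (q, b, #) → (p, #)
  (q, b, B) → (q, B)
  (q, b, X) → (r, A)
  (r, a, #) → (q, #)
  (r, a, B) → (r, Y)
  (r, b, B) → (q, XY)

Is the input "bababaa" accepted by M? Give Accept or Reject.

(p, bababaa, #)
  read b, top #: go to q, push X# → (q, ababaa, X#)
  read a, top X: go to q, push BX → (q, babaa, BX#)
  read b, top B: go to q, push B → (q, abaa, BX#)
  read a, top B: go to p, push XB → (p, baa, XBX#)
  read b, top X: go to q, push ε → (q, aa, BX#)
  read a, top B: go to p, push XB → (p, a, XBX#)
  read a, top X: go to q, push A → (q, ε, ABX#)
All input consumed; stack is ABX#, not empty, and no further ε-move applies.

Reject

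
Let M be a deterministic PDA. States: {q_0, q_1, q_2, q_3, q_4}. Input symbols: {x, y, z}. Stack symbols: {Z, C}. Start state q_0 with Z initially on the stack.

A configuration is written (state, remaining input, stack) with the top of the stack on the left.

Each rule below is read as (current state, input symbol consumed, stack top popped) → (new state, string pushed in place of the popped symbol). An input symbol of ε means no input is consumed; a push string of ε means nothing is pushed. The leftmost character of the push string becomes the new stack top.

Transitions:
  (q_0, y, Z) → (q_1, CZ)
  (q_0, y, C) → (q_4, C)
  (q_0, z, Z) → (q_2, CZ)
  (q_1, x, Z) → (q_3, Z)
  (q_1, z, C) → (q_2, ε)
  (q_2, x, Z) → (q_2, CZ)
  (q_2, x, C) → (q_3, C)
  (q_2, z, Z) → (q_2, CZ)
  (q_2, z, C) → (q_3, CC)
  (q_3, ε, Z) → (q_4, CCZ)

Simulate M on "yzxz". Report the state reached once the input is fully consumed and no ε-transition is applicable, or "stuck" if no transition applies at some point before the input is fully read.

(q_0, yzxz, Z) ⊢ (q_1, zxz, CZ) ⊢ (q_2, xz, Z) ⊢ (q_2, z, CZ) ⊢ (q_3, ε, CCZ)
All input consumed; M is in state q_3.

q_3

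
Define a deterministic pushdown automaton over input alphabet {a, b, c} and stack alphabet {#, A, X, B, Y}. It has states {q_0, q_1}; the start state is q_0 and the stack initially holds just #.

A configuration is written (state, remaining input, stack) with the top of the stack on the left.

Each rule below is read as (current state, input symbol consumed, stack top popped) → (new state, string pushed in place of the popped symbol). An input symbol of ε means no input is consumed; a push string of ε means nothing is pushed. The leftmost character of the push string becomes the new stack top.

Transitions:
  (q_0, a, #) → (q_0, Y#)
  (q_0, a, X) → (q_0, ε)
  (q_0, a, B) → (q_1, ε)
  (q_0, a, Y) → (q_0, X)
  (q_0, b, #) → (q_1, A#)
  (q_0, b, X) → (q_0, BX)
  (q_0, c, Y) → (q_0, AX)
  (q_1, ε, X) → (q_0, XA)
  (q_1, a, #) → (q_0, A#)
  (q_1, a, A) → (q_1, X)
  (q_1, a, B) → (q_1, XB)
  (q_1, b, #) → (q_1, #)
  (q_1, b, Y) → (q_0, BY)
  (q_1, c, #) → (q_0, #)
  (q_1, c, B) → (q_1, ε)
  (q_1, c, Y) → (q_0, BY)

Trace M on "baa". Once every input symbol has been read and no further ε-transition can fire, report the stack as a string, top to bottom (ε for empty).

A#

(q_0, baa, #)
  read b, top #: go to q_1, push A# → (q_1, aa, A#)
  read a, top A: go to q_1, push X → (q_1, a, X#)
  ε-move, top X: go to q_0, push XA → (q_0, a, XA#)
  read a, top X: go to q_0, push ε → (q_0, ε, A#)
All input consumed in state q_0 with stack A#.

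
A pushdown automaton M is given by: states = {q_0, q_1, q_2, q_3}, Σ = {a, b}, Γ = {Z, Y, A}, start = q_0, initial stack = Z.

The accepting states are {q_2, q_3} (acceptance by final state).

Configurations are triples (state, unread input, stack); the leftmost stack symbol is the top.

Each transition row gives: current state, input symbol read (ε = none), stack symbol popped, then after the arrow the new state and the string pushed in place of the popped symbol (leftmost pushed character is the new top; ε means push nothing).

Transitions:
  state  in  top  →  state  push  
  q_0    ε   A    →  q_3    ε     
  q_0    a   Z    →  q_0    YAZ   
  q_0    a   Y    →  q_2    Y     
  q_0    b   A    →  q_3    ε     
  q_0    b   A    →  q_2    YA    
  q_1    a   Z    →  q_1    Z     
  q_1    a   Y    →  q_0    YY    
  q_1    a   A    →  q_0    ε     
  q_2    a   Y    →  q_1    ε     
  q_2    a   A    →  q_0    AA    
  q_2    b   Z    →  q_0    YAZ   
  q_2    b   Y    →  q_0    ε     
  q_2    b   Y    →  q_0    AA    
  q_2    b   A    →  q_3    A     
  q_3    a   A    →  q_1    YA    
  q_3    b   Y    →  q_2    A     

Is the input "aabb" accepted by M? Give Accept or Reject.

One accepting computation: (q_0, aabb, Z) ⊢ (q_0, abb, YAZ) ⊢ (q_2, bb, YAZ) ⊢ (q_0, b, AZ) ⊢ (q_3, ε, Z)
All input consumed and state q_3 ∈ F.

Accept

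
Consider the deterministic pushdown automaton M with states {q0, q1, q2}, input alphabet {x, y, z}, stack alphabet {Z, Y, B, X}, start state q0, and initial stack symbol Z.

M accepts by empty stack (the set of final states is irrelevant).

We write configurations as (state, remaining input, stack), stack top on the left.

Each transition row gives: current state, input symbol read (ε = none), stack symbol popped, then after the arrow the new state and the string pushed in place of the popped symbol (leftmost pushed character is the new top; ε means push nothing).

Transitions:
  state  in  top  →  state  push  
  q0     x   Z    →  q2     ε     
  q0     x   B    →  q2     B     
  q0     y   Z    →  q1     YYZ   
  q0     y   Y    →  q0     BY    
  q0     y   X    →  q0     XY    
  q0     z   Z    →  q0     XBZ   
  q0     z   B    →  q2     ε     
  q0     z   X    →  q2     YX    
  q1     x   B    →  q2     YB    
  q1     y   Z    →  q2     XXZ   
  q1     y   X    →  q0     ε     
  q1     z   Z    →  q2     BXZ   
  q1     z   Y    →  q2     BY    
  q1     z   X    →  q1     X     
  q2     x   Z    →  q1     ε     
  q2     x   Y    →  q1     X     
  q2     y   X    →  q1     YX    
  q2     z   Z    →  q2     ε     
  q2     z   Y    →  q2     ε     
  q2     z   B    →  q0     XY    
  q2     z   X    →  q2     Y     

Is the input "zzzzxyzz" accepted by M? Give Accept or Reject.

Accept

(q0, zzzzxyzz, Z)
  read z, top Z: go to q0, push XBZ → (q0, zzzxyzz, XBZ)
  read z, top X: go to q2, push YX → (q2, zzxyzz, YXBZ)
  read z, top Y: go to q2, push ε → (q2, zxyzz, XBZ)
  read z, top X: go to q2, push Y → (q2, xyzz, YBZ)
  read x, top Y: go to q1, push X → (q1, yzz, XBZ)
  read y, top X: go to q0, push ε → (q0, zz, BZ)
  read z, top B: go to q2, push ε → (q2, z, Z)
  read z, top Z: go to q2, push ε → (q2, ε, ε)
All input consumed and the stack is empty.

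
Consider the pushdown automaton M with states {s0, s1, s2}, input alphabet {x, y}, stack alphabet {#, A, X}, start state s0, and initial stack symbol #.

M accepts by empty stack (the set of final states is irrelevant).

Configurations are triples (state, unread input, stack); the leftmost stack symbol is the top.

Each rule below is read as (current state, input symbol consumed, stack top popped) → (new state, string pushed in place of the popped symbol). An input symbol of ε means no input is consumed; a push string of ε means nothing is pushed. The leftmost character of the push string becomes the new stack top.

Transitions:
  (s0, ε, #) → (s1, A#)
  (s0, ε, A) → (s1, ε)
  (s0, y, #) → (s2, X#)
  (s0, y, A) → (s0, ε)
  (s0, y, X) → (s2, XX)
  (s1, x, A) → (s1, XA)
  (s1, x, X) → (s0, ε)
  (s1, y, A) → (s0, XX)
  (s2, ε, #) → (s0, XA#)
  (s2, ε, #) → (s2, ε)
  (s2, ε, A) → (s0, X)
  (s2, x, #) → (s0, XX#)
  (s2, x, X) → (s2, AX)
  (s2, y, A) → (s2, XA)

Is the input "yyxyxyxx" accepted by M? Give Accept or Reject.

Reject

No computation consumes all input and empties the stack.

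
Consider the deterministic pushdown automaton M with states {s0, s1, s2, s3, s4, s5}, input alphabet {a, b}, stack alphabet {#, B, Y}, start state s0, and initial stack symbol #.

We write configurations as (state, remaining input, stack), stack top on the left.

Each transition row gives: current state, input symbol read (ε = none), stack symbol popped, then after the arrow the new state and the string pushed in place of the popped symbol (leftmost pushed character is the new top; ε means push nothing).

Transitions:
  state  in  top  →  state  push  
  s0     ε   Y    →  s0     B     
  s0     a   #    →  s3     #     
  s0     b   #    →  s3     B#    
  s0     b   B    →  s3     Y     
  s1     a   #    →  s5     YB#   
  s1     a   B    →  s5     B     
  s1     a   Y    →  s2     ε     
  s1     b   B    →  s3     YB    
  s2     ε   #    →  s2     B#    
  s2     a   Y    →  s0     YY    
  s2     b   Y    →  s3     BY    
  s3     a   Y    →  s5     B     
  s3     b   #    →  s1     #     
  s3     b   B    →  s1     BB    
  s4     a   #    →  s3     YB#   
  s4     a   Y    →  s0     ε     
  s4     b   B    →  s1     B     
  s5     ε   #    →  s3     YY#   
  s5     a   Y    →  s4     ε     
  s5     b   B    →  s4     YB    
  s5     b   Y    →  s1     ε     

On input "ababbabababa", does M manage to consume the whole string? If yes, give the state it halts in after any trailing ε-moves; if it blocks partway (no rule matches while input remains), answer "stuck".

s0

(s0, ababbabababa, #)
  read a, top #: go to s3, push # → (s3, babbabababa, #)
  read b, top #: go to s1, push # → (s1, abbabababa, #)
  read a, top #: go to s5, push YB# → (s5, bbabababa, YB#)
  read b, top Y: go to s1, push ε → (s1, babababa, B#)
  read b, top B: go to s3, push YB → (s3, abababa, YB#)
  read a, top Y: go to s5, push B → (s5, bababa, BB#)
  read b, top B: go to s4, push YB → (s4, ababa, YBB#)
  read a, top Y: go to s0, push ε → (s0, baba, BB#)
  read b, top B: go to s3, push Y → (s3, aba, YB#)
  read a, top Y: go to s5, push B → (s5, ba, BB#)
  read b, top B: go to s4, push YB → (s4, a, YBB#)
  read a, top Y: go to s0, push ε → (s0, ε, BB#)
All input consumed; M is in state s0.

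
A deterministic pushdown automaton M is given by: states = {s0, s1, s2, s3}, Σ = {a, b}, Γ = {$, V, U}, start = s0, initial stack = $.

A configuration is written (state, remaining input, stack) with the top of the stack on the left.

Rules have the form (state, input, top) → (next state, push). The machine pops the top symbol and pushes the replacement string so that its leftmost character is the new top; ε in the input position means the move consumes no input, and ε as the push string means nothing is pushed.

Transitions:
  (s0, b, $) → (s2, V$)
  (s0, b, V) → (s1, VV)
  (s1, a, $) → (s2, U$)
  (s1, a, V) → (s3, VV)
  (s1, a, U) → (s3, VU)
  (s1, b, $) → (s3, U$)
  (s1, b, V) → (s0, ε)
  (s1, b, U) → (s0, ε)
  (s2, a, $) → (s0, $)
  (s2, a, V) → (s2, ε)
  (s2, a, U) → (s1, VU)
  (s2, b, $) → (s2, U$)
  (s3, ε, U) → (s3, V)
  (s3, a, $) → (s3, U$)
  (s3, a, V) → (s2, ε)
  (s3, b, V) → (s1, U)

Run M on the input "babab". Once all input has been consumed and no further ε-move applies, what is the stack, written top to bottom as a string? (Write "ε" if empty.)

U$

(s0, babab, $) ⊢ (s2, abab, V$) ⊢ (s2, bab, $) ⊢ (s2, ab, U$) ⊢ (s1, b, VU$) ⊢ (s0, ε, U$)
All input consumed in state s0 with stack U$.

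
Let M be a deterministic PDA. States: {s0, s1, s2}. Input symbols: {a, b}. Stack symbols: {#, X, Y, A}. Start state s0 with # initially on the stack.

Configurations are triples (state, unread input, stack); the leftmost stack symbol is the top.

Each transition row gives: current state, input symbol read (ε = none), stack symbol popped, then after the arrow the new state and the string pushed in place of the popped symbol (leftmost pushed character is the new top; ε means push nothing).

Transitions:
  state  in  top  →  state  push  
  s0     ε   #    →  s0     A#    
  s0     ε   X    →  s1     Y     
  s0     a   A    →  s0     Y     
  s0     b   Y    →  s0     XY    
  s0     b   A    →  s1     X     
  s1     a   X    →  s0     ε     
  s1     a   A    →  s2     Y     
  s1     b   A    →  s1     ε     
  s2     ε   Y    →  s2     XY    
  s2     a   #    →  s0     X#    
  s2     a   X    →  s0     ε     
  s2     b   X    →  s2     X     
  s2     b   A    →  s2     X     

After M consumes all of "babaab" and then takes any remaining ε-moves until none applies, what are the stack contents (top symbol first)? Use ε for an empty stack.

YY#

(s0, babaab, #)
  ε-move, top #: go to s0, push A# → (s0, babaab, A#)
  read b, top A: go to s1, push X → (s1, abaab, X#)
  read a, top X: go to s0, push ε → (s0, baab, #)
  ε-move, top #: go to s0, push A# → (s0, baab, A#)
  read b, top A: go to s1, push X → (s1, aab, X#)
  read a, top X: go to s0, push ε → (s0, ab, #)
  ε-move, top #: go to s0, push A# → (s0, ab, A#)
  read a, top A: go to s0, push Y → (s0, b, Y#)
  read b, top Y: go to s0, push XY → (s0, ε, XY#)
  ε-move, top X: go to s1, push Y → (s1, ε, YY#)
All input consumed in state s1 with stack YY#.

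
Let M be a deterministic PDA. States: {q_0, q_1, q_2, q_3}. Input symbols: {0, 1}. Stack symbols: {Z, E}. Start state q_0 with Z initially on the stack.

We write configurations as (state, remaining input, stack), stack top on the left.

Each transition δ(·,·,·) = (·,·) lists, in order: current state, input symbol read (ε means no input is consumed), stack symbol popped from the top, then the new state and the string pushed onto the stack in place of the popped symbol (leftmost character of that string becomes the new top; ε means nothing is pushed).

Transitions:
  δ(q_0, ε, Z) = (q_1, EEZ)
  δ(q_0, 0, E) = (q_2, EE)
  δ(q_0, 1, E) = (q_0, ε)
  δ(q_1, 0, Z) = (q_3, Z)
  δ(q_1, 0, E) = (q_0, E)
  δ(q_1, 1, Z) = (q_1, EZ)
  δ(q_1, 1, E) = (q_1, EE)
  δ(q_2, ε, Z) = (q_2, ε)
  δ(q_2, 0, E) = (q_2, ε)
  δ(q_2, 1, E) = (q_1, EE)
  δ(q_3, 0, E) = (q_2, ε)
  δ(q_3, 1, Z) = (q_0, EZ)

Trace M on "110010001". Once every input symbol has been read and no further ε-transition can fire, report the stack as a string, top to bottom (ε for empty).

EEEEEEEZ

(q_0, 110010001, Z)
  ε-move, top Z: go to q_1, push EEZ → (q_1, 110010001, EEZ)
  read 1, top E: go to q_1, push EE → (q_1, 10010001, EEEZ)
  read 1, top E: go to q_1, push EE → (q_1, 0010001, EEEEZ)
  read 0, top E: go to q_0, push E → (q_0, 010001, EEEEZ)
  read 0, top E: go to q_2, push EE → (q_2, 10001, EEEEEZ)
  read 1, top E: go to q_1, push EE → (q_1, 0001, EEEEEEZ)
  read 0, top E: go to q_0, push E → (q_0, 001, EEEEEEZ)
  read 0, top E: go to q_2, push EE → (q_2, 01, EEEEEEEZ)
  read 0, top E: go to q_2, push ε → (q_2, 1, EEEEEEZ)
  read 1, top E: go to q_1, push EE → (q_1, ε, EEEEEEEZ)
All input consumed in state q_1 with stack EEEEEEEZ.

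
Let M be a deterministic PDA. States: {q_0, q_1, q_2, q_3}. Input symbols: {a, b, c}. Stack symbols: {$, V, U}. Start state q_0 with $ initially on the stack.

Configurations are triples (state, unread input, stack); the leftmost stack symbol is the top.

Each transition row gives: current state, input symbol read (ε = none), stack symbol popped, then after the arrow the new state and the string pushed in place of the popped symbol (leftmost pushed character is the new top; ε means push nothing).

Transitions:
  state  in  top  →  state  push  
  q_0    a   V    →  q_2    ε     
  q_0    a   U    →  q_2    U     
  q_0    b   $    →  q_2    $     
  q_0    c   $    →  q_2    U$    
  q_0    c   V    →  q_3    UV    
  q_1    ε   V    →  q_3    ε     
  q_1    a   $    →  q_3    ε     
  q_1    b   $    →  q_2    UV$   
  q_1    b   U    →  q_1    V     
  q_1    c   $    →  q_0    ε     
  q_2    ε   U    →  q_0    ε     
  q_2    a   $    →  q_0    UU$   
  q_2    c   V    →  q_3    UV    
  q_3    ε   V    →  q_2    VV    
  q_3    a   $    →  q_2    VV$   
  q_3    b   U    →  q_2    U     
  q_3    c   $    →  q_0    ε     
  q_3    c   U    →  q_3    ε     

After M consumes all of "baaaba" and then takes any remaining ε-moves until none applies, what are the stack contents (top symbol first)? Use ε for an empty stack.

UU$

(q_0, baaaba, $)
  read b, top $: go to q_2, push $ → (q_2, aaaba, $)
  read a, top $: go to q_0, push UU$ → (q_0, aaba, UU$)
  read a, top U: go to q_2, push U → (q_2, aba, UU$)
  ε-move, top U: go to q_0, push ε → (q_0, aba, U$)
  read a, top U: go to q_2, push U → (q_2, ba, U$)
  ε-move, top U: go to q_0, push ε → (q_0, ba, $)
  read b, top $: go to q_2, push $ → (q_2, a, $)
  read a, top $: go to q_0, push UU$ → (q_0, ε, UU$)
All input consumed in state q_0 with stack UU$.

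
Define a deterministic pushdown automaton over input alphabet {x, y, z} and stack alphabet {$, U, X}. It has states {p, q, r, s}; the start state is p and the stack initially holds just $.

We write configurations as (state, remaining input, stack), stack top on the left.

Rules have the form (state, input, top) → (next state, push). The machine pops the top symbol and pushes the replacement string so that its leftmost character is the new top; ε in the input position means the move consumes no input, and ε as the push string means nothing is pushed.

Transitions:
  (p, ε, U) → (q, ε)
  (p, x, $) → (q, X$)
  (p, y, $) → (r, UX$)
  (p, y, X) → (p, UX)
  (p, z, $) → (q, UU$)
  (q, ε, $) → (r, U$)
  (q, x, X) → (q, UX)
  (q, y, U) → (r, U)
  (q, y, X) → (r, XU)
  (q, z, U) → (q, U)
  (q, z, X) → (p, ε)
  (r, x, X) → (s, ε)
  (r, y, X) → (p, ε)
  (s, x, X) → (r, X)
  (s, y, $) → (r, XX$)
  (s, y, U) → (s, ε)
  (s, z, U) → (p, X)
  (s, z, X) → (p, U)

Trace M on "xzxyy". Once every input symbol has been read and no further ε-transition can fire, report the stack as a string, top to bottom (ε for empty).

U$

(p, xzxyy, $)
  read x, top $: go to q, push X$ → (q, zxyy, X$)
  read z, top X: go to p, push ε → (p, xyy, $)
  read x, top $: go to q, push X$ → (q, yy, X$)
  read y, top X: go to r, push XU → (r, y, XU$)
  read y, top X: go to p, push ε → (p, ε, U$)
  ε-move, top U: go to q, push ε → (q, ε, $)
  ε-move, top $: go to r, push U$ → (r, ε, U$)
All input consumed in state r with stack U$.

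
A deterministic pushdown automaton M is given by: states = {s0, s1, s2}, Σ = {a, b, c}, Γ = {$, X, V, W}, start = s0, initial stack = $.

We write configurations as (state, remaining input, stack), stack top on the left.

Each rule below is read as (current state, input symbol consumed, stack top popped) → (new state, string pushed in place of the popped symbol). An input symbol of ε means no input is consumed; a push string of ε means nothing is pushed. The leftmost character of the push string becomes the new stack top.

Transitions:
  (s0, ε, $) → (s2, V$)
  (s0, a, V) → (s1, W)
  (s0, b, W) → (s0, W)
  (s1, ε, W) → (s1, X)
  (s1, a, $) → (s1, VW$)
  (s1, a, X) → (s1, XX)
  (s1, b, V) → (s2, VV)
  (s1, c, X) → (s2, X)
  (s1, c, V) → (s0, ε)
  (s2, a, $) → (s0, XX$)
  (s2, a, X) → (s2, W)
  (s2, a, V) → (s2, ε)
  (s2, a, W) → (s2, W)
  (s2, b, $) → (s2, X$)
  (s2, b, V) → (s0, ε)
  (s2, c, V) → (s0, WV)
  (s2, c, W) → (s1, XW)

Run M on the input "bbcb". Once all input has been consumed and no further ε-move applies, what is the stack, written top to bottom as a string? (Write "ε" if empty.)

WV$

(s0, bbcb, $)
  ε-move, top $: go to s2, push V$ → (s2, bbcb, V$)
  read b, top V: go to s0, push ε → (s0, bcb, $)
  ε-move, top $: go to s2, push V$ → (s2, bcb, V$)
  read b, top V: go to s0, push ε → (s0, cb, $)
  ε-move, top $: go to s2, push V$ → (s2, cb, V$)
  read c, top V: go to s0, push WV → (s0, b, WV$)
  read b, top W: go to s0, push W → (s0, ε, WV$)
All input consumed in state s0 with stack WV$.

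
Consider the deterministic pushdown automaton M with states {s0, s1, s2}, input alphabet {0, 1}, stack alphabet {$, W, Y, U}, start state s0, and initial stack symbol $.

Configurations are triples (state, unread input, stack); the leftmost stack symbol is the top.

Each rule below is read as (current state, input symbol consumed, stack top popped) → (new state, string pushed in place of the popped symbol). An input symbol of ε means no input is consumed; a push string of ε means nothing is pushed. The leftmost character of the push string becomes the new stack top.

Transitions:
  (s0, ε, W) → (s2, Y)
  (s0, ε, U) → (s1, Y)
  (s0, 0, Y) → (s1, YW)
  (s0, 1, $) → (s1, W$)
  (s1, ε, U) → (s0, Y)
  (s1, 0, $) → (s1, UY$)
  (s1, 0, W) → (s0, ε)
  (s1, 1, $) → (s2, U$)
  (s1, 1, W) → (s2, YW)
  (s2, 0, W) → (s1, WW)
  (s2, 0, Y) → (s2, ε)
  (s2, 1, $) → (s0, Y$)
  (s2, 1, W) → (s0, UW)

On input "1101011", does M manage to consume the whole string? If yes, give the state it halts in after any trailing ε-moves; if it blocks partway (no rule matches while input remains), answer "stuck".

stuck

(s0, 1101011, $) ⊢ (s1, 101011, W$) ⊢ (s2, 01011, YW$) ⊢ (s2, 1011, W$) ⊢ (s0, 011, UW$) ⊢ (s1, 011, YW$)
No transition for (s1, 0, top Y); M blocks with input 011 remaining.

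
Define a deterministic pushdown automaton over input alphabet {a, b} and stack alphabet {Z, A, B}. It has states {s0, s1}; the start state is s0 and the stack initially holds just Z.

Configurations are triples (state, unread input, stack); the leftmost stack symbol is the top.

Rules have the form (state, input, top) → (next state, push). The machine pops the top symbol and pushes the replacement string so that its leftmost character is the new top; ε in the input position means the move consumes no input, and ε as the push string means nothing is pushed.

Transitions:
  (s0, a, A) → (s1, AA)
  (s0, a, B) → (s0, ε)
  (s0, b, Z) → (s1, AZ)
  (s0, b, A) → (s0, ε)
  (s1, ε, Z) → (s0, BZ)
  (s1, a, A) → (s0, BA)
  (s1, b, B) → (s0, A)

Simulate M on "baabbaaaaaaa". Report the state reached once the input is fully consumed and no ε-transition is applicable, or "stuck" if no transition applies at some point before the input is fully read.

s0

(s0, baabbaaaaaaa, Z)
  read b, top Z: go to s1, push AZ → (s1, aabbaaaaaaa, AZ)
  read a, top A: go to s0, push BA → (s0, abbaaaaaaa, BAZ)
  read a, top B: go to s0, push ε → (s0, bbaaaaaaa, AZ)
  read b, top A: go to s0, push ε → (s0, baaaaaaa, Z)
  read b, top Z: go to s1, push AZ → (s1, aaaaaaa, AZ)
  read a, top A: go to s0, push BA → (s0, aaaaaa, BAZ)
  read a, top B: go to s0, push ε → (s0, aaaaa, AZ)
  read a, top A: go to s1, push AA → (s1, aaaa, AAZ)
  read a, top A: go to s0, push BA → (s0, aaa, BAAZ)
  read a, top B: go to s0, push ε → (s0, aa, AAZ)
  read a, top A: go to s1, push AA → (s1, a, AAAZ)
  read a, top A: go to s0, push BA → (s0, ε, BAAAZ)
All input consumed; M is in state s0.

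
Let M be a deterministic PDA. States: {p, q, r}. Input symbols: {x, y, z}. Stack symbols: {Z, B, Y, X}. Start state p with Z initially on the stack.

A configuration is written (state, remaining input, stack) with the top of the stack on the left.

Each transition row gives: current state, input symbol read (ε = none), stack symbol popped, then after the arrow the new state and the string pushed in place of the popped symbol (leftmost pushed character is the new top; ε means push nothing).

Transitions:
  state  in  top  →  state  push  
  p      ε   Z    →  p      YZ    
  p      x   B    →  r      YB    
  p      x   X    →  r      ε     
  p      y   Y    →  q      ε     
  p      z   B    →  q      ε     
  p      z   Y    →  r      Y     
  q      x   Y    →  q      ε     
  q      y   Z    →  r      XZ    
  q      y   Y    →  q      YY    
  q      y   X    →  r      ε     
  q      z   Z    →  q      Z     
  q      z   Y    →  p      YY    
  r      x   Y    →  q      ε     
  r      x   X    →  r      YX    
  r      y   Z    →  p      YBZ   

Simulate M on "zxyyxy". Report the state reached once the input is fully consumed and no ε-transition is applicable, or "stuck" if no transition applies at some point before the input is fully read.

stuck

(p, zxyyxy, Z) ⊢ (p, zxyyxy, YZ) ⊢ (r, xyyxy, YZ) ⊢ (q, yyxy, Z) ⊢ (r, yxy, XZ)
No transition for (r, y, top X); M blocks with input yxy remaining.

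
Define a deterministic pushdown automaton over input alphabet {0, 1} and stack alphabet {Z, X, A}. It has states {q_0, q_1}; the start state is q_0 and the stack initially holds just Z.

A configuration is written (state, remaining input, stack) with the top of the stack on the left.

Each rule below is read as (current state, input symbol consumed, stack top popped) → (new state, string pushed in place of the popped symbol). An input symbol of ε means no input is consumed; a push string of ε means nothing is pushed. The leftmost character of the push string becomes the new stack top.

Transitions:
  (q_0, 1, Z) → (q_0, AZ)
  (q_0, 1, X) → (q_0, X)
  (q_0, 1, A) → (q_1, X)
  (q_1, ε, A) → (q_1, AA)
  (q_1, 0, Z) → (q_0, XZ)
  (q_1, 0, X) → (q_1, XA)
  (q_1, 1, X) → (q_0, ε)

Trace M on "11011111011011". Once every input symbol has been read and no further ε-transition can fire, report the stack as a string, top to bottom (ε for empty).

XZ

(q_0, 11011111011011, Z)
  read 1, top Z: go to q_0, push AZ → (q_0, 1011111011011, AZ)
  read 1, top A: go to q_1, push X → (q_1, 011111011011, XZ)
  read 0, top X: go to q_1, push XA → (q_1, 11111011011, XAZ)
  read 1, top X: go to q_0, push ε → (q_0, 1111011011, AZ)
  read 1, top A: go to q_1, push X → (q_1, 111011011, XZ)
  read 1, top X: go to q_0, push ε → (q_0, 11011011, Z)
  read 1, top Z: go to q_0, push AZ → (q_0, 1011011, AZ)
  read 1, top A: go to q_1, push X → (q_1, 011011, XZ)
  read 0, top X: go to q_1, push XA → (q_1, 11011, XAZ)
  read 1, top X: go to q_0, push ε → (q_0, 1011, AZ)
  read 1, top A: go to q_1, push X → (q_1, 011, XZ)
  read 0, top X: go to q_1, push XA → (q_1, 11, XAZ)
  read 1, top X: go to q_0, push ε → (q_0, 1, AZ)
  read 1, top A: go to q_1, push X → (q_1, ε, XZ)
All input consumed in state q_1 with stack XZ.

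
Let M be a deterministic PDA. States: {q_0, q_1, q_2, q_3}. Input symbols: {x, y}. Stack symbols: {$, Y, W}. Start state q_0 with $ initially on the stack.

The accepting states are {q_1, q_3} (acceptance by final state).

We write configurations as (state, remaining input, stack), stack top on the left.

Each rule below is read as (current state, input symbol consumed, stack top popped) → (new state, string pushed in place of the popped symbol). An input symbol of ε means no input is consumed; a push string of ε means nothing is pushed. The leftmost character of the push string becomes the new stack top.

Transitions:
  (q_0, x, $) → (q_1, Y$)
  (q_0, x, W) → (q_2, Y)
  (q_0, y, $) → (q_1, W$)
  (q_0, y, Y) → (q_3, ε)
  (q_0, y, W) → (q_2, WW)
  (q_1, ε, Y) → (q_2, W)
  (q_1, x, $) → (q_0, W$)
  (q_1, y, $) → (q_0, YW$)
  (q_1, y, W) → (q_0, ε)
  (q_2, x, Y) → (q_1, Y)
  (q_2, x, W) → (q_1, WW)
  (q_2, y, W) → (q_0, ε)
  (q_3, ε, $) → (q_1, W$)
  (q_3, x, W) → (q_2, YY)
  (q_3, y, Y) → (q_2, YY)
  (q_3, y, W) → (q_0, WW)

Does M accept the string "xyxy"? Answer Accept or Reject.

Reject

(q_0, xyxy, $)
  read x, top $: go to q_1, push Y$ → (q_1, yxy, Y$)
  ε-move, top Y: go to q_2, push W → (q_2, yxy, W$)
  read y, top W: go to q_0, push ε → (q_0, xy, $)
  read x, top $: go to q_1, push Y$ → (q_1, y, Y$)
  ε-move, top Y: go to q_2, push W → (q_2, y, W$)
  read y, top W: go to q_0, push ε → (q_0, ε, $)
All input consumed; state q_0 ∉ F and no further ε-move applies.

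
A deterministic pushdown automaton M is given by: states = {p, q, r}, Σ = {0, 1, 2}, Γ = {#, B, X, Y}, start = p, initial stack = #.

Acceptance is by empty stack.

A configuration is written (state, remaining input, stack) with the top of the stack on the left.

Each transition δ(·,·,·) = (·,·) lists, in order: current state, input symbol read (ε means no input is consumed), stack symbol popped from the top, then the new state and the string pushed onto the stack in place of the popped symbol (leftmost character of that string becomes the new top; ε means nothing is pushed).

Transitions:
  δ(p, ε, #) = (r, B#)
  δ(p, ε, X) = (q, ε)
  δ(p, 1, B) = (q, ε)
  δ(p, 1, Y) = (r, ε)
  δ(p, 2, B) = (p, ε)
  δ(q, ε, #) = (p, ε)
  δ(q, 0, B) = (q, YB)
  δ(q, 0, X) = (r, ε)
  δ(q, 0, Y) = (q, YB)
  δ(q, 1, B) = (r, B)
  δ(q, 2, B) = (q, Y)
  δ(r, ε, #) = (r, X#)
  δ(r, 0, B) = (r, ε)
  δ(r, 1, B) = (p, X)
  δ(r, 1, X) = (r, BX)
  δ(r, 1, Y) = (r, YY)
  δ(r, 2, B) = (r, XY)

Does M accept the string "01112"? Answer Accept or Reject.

(p, 01112, #)
  ε-move, top #: go to r, push B# → (r, 01112, B#)
  read 0, top B: go to r, push ε → (r, 1112, #)
  ε-move, top #: go to r, push X# → (r, 1112, X#)
  read 1, top X: go to r, push BX → (r, 112, BX#)
  read 1, top B: go to p, push X → (p, 12, XX#)
  ε-move, top X: go to q, push ε → (q, 12, X#)
No transition applies at (q, 12, X#); input not fully consumed.

Reject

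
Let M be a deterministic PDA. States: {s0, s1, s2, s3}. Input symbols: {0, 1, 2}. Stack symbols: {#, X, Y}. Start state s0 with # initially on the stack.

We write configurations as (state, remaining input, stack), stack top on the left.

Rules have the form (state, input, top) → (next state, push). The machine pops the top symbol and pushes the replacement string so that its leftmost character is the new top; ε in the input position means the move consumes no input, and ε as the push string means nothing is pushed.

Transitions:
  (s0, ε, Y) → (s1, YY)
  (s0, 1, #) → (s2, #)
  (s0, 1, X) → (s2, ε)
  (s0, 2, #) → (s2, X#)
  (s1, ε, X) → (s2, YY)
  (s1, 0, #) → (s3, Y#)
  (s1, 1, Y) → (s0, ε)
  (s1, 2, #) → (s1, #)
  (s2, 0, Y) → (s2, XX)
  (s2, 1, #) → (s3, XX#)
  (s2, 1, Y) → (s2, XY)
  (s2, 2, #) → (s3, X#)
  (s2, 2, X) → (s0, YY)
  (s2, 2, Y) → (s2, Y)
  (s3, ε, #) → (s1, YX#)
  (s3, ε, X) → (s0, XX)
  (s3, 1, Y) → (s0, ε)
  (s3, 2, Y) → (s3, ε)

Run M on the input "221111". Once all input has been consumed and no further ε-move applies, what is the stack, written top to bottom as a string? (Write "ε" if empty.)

(s0, 221111, #) ⊢ (s2, 21111, X#) ⊢ (s0, 1111, YY#) ⊢ (s1, 1111, YYY#) ⊢ (s0, 111, YY#) ⊢ (s1, 111, YYY#) ⊢ (s0, 11, YY#) ⊢ (s1, 11, YYY#) ⊢ (s0, 1, YY#) ⊢ (s1, 1, YYY#) ⊢ (s0, ε, YY#) ⊢ (s1, ε, YYY#)
All input consumed in state s1 with stack YYY#.

YYY#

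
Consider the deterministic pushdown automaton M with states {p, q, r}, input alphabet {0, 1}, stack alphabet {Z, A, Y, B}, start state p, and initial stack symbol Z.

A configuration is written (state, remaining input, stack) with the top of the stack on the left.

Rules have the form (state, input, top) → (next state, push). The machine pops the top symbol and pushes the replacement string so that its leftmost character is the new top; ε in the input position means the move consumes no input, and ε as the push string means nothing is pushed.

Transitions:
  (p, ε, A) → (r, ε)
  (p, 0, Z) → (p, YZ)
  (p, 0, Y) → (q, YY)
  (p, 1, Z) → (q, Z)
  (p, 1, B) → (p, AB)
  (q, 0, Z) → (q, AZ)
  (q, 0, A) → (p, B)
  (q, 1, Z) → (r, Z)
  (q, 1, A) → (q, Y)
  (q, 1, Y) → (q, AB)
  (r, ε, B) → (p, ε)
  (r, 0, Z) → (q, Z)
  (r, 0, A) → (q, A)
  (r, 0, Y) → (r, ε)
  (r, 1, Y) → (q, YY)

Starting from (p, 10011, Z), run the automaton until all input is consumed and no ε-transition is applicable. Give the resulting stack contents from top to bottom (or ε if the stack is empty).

Z

(p, 10011, Z)
  read 1, top Z: go to q, push Z → (q, 0011, Z)
  read 0, top Z: go to q, push AZ → (q, 011, AZ)
  read 0, top A: go to p, push B → (p, 11, BZ)
  read 1, top B: go to p, push AB → (p, 1, ABZ)
  ε-move, top A: go to r, push ε → (r, 1, BZ)
  ε-move, top B: go to p, push ε → (p, 1, Z)
  read 1, top Z: go to q, push Z → (q, ε, Z)
All input consumed in state q with stack Z.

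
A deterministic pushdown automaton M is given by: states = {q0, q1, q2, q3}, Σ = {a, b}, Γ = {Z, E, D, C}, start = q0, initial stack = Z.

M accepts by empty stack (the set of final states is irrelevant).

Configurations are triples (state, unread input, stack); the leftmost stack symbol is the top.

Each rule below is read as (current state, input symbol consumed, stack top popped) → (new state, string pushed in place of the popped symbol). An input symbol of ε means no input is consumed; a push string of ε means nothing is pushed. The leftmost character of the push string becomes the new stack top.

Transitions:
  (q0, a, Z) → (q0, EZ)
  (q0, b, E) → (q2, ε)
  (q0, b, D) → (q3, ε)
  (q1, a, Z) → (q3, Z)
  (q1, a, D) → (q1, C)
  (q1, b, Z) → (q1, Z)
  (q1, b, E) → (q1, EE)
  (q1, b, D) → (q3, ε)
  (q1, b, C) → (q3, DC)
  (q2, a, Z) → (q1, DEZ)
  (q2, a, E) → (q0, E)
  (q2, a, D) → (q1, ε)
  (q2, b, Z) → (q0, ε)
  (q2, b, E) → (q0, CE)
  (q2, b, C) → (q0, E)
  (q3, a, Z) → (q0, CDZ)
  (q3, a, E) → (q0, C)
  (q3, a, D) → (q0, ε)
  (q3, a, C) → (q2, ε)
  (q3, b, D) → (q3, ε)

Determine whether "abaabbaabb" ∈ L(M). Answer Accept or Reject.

Accept

(q0, abaabbaabb, Z) ⊢ (q0, baabbaabb, EZ) ⊢ (q2, aabbaabb, Z) ⊢ (q1, abbaabb, DEZ) ⊢ (q1, bbaabb, CEZ) ⊢ (q3, baabb, DCEZ) ⊢ (q3, aabb, CEZ) ⊢ (q2, abb, EZ) ⊢ (q0, bb, EZ) ⊢ (q2, b, Z) ⊢ (q0, ε, ε)
All input consumed and the stack is empty.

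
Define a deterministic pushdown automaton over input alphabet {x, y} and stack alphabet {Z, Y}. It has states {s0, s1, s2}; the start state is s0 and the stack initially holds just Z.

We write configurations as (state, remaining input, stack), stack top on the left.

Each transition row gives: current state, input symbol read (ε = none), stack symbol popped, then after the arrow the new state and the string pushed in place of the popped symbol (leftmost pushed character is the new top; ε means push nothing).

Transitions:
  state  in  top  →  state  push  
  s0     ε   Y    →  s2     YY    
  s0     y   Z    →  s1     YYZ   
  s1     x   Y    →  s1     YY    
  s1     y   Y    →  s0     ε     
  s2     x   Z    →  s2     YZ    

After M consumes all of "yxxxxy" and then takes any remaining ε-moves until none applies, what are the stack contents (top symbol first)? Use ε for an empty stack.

(s0, yxxxxy, Z)
  read y, top Z: go to s1, push YYZ → (s1, xxxxy, YYZ)
  read x, top Y: go to s1, push YY → (s1, xxxy, YYYZ)
  read x, top Y: go to s1, push YY → (s1, xxy, YYYYZ)
  read x, top Y: go to s1, push YY → (s1, xy, YYYYYZ)
  read x, top Y: go to s1, push YY → (s1, y, YYYYYYZ)
  read y, top Y: go to s0, push ε → (s0, ε, YYYYYZ)
  ε-move, top Y: go to s2, push YY → (s2, ε, YYYYYYZ)
All input consumed in state s2 with stack YYYYYYZ.

YYYYYYZ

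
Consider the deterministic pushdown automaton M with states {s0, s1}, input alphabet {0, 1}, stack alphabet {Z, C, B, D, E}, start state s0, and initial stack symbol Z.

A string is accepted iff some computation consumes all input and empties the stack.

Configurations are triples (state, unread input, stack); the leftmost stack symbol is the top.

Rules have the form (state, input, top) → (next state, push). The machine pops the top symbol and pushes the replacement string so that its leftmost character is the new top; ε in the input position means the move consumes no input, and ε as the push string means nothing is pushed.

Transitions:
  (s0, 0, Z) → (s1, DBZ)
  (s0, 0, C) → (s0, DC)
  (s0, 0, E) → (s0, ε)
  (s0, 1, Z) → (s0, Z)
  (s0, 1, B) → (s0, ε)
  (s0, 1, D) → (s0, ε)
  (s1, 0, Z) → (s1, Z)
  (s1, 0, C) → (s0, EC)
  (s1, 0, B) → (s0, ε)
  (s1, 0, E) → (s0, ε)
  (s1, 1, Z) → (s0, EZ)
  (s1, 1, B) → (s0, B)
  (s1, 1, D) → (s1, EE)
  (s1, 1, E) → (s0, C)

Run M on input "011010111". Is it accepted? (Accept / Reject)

(s0, 011010111, Z) ⊢ (s1, 11010111, DBZ) ⊢ (s1, 1010111, EEBZ) ⊢ (s0, 010111, CEBZ) ⊢ (s0, 10111, DCEBZ) ⊢ (s0, 0111, CEBZ) ⊢ (s0, 111, DCEBZ) ⊢ (s0, 11, CEBZ)
No transition applies at (s0, 11, CEBZ); input not fully consumed.

Reject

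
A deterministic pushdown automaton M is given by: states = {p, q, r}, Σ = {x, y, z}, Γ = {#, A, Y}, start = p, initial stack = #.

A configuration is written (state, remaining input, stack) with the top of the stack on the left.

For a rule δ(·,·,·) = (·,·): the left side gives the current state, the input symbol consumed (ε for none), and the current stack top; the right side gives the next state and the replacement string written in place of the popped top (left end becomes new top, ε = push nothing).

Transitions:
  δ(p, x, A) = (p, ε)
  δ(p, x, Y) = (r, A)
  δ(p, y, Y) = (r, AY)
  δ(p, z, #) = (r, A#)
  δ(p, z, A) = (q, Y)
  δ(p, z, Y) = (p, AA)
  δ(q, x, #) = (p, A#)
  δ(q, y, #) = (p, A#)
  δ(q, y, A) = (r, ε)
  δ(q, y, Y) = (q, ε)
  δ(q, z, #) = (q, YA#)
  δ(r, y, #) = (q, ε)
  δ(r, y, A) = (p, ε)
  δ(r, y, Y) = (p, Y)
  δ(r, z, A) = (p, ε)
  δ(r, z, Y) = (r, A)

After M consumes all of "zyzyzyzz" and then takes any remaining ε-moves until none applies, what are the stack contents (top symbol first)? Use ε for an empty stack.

(p, zyzyzyzz, #)
  read z, top #: go to r, push A# → (r, yzyzyzz, A#)
  read y, top A: go to p, push ε → (p, zyzyzz, #)
  read z, top #: go to r, push A# → (r, yzyzz, A#)
  read y, top A: go to p, push ε → (p, zyzz, #)
  read z, top #: go to r, push A# → (r, yzz, A#)
  read y, top A: go to p, push ε → (p, zz, #)
  read z, top #: go to r, push A# → (r, z, A#)
  read z, top A: go to p, push ε → (p, ε, #)
All input consumed in state p with stack #.

#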